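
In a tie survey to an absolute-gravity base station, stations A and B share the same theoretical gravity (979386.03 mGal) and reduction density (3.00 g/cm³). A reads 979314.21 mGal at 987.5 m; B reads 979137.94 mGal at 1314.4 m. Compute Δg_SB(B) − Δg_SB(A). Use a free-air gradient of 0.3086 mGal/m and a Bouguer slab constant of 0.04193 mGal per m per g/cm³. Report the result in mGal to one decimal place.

Δg_SB(A) = 979314.21 − 979386.03 + 0.3086×987.5 − 0.04193×3.00×987.5 = 108.70 mGal
Δg_SB(B) = 979137.94 − 979386.03 + 0.3086×1314.4 − 0.04193×3.00×1314.4 = -7.80 mGal
Difference = -7.80 − (108.70) = -116.50 mGal

-116.5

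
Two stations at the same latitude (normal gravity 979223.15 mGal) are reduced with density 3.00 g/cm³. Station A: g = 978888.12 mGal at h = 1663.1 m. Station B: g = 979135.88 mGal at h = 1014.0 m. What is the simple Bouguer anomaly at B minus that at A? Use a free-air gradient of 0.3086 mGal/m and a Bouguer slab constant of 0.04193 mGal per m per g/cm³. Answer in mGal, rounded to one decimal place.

129.1

Δg_SB(A) = 978888.12 − 979223.15 + 0.3086×1663.1 − 0.04193×3.00×1663.1 = -31.00 mGal
Δg_SB(B) = 979135.88 − 979223.15 + 0.3086×1014.0 − 0.04193×3.00×1014.0 = 98.10 mGal
Difference = 98.10 − (-31.00) = 129.10 mGal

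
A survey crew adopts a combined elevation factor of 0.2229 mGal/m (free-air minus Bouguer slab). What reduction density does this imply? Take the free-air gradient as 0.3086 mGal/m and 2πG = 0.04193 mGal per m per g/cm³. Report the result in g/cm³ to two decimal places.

2.04

0.2229 = 0.3086 − 0.04193 × ρ
ρ = (0.3086 − 0.2229) / 0.04193 = 2.04 g/cm³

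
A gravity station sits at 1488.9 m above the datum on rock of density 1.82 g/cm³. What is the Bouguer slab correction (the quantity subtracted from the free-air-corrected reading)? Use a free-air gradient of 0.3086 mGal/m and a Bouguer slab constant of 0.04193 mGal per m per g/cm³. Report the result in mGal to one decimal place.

Bouguer slab correction = 0.04193 × 1.82 × 1488.9 = 113.6 mGal

113.6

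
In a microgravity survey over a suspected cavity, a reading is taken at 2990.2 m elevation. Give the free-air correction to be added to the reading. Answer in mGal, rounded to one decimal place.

Free-air correction = 0.3086 × 2990.2 = 922.8 mGal

922.8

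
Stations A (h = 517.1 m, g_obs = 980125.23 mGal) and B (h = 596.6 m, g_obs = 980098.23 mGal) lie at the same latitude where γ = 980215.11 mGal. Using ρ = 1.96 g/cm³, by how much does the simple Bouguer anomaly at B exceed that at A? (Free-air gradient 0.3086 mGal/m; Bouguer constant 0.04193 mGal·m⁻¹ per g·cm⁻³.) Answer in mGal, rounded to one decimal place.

Δg_SB(A) = 980125.23 − 980215.11 + 0.3086×517.1 − 0.04193×1.96×517.1 = 27.20 mGal
Δg_SB(B) = 980098.23 − 980215.11 + 0.3086×596.6 − 0.04193×1.96×596.6 = 18.20 mGal
Difference = 18.20 − (27.20) = -9.00 mGal

-9.0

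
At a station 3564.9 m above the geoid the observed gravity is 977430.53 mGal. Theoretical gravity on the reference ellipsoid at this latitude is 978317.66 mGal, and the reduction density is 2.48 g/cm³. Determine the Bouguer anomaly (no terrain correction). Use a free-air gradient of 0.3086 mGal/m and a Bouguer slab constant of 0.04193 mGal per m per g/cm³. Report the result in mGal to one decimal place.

-157.7

Free-air correction = 0.3086 × 3564.9 = 1100.13 mGal
Free-air anomaly = 977430.53 − 978317.66 + (1100.13) = 213.00 mGal
Bouguer slab correction = 0.04193 × 2.48 × 3564.9 = 370.70 mGal
Simple Bouguer anomaly = 213.00 − (370.70) = -157.70 mGal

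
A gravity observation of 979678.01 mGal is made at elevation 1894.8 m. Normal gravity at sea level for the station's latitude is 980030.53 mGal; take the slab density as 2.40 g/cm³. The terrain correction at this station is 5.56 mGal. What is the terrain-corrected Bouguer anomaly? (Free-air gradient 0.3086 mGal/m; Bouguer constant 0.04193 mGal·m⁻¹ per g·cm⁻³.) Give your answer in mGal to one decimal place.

47.1

Free-air correction = 0.3086 × 1894.8 = 584.74 mGal
Free-air anomaly = 979678.01 − 980030.53 + (584.74) = 232.22 mGal
Bouguer slab correction = 0.04193 × 2.40 × 1894.8 = 190.68 mGal
Simple Bouguer anomaly = 232.22 − (190.68) = 41.54 mGal
Complete Bouguer anomaly = 41.54 + 5.56 = 47.10 mGal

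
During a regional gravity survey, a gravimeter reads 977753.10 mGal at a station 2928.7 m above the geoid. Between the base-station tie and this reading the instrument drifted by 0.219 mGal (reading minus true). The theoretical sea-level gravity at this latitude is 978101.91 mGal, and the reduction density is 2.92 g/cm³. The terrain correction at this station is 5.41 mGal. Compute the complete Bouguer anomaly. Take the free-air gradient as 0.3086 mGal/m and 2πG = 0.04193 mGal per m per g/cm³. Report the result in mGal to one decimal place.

Drift-corrected reading = 977753.10 − (0.219) = 977752.881 mGal
Free-air correction = 0.3086 × 2928.7 = 903.80 mGal
Free-air anomaly = 977752.881 − 978101.91 + (903.80) = 554.771 mGal
Bouguer slab correction = 0.04193 × 2.92 × 2928.7 = 358.58 mGal
Simple Bouguer anomaly = 554.771 − (358.58) = 196.191 mGal
Complete Bouguer anomaly = 196.191 + 5.41 = 201.601 mGal

201.6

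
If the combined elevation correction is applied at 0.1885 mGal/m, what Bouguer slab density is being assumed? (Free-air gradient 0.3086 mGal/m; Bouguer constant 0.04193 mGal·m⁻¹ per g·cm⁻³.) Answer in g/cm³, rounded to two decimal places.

0.1885 = 0.3086 − 0.04193 × ρ
ρ = (0.3086 − 0.1885) / 0.04193 = 2.86 g/cm³

2.86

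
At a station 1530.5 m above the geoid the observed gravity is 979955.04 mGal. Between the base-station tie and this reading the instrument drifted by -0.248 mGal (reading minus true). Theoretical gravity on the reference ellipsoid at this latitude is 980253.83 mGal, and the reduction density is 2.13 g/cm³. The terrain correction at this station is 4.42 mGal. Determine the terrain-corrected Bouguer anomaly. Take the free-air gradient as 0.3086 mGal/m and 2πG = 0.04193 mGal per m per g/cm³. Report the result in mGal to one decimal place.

Drift-corrected reading = 979955.04 − (-0.248) = 979955.288 mGal
Free-air correction = 0.3086 × 1530.5 = 472.31 mGal
Free-air anomaly = 979955.288 − 980253.83 + (472.31) = 173.768 mGal
Bouguer slab correction = 0.04193 × 2.13 × 1530.5 = 136.69 mGal
Simple Bouguer anomaly = 173.768 − (136.69) = 37.078 mGal
Complete Bouguer anomaly = 37.078 + 4.42 = 41.498 mGal

41.5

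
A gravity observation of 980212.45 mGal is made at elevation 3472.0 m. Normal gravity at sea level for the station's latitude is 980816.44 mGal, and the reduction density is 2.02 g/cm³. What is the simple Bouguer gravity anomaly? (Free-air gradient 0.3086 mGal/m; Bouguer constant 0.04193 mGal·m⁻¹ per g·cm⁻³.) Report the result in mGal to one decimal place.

Free-air correction = 0.3086 × 3472.0 = 1071.46 mGal
Free-air anomaly = 980212.45 − 980816.44 + (1071.46) = 467.47 mGal
Bouguer slab correction = 0.04193 × 2.02 × 3472.0 = 294.07 mGal
Simple Bouguer anomaly = 467.47 − (294.07) = 173.40 mGal

173.4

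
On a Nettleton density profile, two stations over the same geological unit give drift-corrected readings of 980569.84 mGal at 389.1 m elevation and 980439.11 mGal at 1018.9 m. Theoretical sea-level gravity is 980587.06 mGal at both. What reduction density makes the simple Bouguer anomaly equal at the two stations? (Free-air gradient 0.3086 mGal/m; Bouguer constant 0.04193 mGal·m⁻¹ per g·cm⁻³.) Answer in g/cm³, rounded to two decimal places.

2.41

Δg_obs = 980439.11 − 980569.84 = -130.73 mGal over Δh = 1018.9 − 389.1 = 629.8 m
Equal Bouguer anomalies ⇒ Δg_obs + (0.3086 − 0.04193ρ)·Δh = 0
0.3086 − 0.04193ρ = −Δg_obs/Δh = 0.20757
ρ = (0.3086 − 0.20757) / 0.04193 = 2.41 g/cm³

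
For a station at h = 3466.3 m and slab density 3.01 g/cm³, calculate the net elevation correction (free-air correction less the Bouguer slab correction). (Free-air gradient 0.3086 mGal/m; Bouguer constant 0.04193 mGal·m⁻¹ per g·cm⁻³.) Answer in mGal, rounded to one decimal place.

632.2

Combined gradient = 0.3086 − 0.04193 × 3.01 = 0.1823907 mGal/m
Combined elevation correction = 0.1823907 × 3466.3 = 632.2 mGal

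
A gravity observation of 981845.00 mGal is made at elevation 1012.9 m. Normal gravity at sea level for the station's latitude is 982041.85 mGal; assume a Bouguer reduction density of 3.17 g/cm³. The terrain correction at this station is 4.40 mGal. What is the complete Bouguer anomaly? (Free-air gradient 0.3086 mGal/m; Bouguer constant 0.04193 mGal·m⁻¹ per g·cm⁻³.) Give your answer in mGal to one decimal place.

-14.5

Free-air correction = 0.3086 × 1012.9 = 312.58 mGal
Free-air anomaly = 981845.00 − 982041.85 + (312.58) = 115.73 mGal
Bouguer slab correction = 0.04193 × 3.17 × 1012.9 = 134.63 mGal
Simple Bouguer anomaly = 115.73 − (134.63) = -18.90 mGal
Complete Bouguer anomaly = -18.90 + 4.40 = -14.50 mGal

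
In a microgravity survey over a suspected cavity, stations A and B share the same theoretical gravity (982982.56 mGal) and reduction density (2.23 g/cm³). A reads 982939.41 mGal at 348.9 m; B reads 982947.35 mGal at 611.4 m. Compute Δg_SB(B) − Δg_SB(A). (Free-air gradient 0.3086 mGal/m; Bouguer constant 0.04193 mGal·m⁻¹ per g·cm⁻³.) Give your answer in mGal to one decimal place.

Δg_SB(A) = 982939.41 − 982982.56 + 0.3086×348.9 − 0.04193×2.23×348.9 = 31.90 mGal
Δg_SB(B) = 982947.35 − 982982.56 + 0.3086×611.4 − 0.04193×2.23×611.4 = 96.30 mGal
Difference = 96.30 − (31.90) = 64.40 mGal

64.4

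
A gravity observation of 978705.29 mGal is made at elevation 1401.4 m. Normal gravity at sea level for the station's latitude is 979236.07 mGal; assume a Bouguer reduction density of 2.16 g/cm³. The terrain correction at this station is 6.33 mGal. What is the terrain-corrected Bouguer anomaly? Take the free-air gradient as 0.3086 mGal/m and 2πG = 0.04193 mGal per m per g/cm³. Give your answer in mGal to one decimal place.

Free-air correction = 0.3086 × 1401.4 = 432.47 mGal
Free-air anomaly = 978705.29 − 979236.07 + (432.47) = -98.31 mGal
Bouguer slab correction = 0.04193 × 2.16 × 1401.4 = 126.92 mGal
Simple Bouguer anomaly = -98.31 − (126.92) = -225.23 mGal
Complete Bouguer anomaly = -225.23 + 6.33 = -218.90 mGal

-218.9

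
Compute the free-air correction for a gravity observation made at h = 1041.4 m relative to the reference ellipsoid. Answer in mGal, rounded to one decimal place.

Free-air correction = 0.3086 × 1041.4 = 321.4 mGal

321.4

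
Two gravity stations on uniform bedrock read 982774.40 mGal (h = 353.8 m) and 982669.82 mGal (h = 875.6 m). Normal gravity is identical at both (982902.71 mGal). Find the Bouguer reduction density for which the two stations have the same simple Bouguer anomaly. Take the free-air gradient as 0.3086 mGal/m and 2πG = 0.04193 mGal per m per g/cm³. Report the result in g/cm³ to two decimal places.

Δg_obs = 982669.82 − 982774.40 = -104.58 mGal over Δh = 875.6 − 353.8 = 521.8 m
Equal Bouguer anomalies ⇒ Δg_obs + (0.3086 − 0.04193ρ)·Δh = 0
0.3086 − 0.04193ρ = −Δg_obs/Δh = 0.20042
ρ = (0.3086 − 0.20042) / 0.04193 = 2.58 g/cm³

2.58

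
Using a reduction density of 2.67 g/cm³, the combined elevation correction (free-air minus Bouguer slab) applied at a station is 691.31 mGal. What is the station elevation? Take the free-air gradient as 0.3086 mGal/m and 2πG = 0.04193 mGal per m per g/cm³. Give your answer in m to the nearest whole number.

3515

Combined gradient = 0.3086 − 0.04193 × 2.67 = 0.1966469 mGal/m
h = 691.31 / 0.1966469 = 3515.49 m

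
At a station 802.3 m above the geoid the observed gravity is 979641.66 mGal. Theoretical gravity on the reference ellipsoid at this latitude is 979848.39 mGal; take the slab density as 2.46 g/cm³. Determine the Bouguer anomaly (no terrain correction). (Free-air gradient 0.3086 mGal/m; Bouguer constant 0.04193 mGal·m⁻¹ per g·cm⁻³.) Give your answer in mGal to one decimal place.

Free-air correction = 0.3086 × 802.3 = 247.59 mGal
Free-air anomaly = 979641.66 − 979848.39 + (247.59) = 40.86 mGal
Bouguer slab correction = 0.04193 × 2.46 × 802.3 = 82.76 mGal
Simple Bouguer anomaly = 40.86 − (82.76) = -41.90 mGal

-41.9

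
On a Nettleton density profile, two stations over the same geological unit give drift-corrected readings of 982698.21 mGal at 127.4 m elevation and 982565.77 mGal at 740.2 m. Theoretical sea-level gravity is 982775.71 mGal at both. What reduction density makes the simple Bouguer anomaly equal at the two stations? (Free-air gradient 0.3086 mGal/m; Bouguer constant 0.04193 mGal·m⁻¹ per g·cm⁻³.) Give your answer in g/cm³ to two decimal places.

2.21

Δg_obs = 982565.77 − 982698.21 = -132.44 mGal over Δh = 740.2 − 127.4 = 612.8 m
Equal Bouguer anomalies ⇒ Δg_obs + (0.3086 − 0.04193ρ)·Δh = 0
0.3086 − 0.04193ρ = −Δg_obs/Δh = 0.21612
ρ = (0.3086 − 0.21612) / 0.04193 = 2.21 g/cm³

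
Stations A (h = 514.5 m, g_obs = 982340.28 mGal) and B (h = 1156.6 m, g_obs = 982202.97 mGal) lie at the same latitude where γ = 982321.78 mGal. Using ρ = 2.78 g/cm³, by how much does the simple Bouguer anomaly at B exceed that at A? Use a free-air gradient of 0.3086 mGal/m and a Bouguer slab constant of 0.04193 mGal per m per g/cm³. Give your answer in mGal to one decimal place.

Δg_SB(A) = 982340.28 − 982321.78 + 0.3086×514.5 − 0.04193×2.78×514.5 = 117.30 mGal
Δg_SB(B) = 982202.97 − 982321.78 + 0.3086×1156.6 − 0.04193×2.78×1156.6 = 103.30 mGal
Difference = 103.30 − (117.30) = -14.00 mGal

-14.0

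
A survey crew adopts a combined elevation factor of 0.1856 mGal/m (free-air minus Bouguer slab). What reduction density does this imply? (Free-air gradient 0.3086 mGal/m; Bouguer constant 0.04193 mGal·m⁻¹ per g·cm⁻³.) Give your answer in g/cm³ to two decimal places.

0.1856 = 0.3086 − 0.04193 × ρ
ρ = (0.3086 − 0.1856) / 0.04193 = 2.93 g/cm³

2.93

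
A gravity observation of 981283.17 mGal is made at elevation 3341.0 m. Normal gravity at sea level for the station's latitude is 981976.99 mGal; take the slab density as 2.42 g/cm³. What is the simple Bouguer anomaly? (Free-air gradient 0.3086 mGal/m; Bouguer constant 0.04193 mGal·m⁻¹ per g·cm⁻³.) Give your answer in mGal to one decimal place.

-1.8

Free-air correction = 0.3086 × 3341.0 = 1031.03 mGal
Free-air anomaly = 981283.17 − 981976.99 + (1031.03) = 337.21 mGal
Bouguer slab correction = 0.04193 × 2.42 × 3341.0 = 339.01 mGal
Simple Bouguer anomaly = 337.21 − (339.01) = -1.80 mGal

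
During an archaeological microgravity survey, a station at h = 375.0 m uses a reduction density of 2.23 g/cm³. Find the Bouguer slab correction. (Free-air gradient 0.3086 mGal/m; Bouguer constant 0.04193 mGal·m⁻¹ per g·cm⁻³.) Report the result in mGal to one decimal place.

35.1

Bouguer slab correction = 0.04193 × 2.23 × 375.0 = 35.1 mGal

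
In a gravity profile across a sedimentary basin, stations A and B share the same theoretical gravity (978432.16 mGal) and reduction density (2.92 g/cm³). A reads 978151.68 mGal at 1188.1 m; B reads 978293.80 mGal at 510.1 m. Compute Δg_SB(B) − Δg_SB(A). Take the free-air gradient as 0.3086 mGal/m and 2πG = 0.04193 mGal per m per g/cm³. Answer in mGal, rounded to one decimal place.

Δg_SB(A) = 978151.68 − 978432.16 + 0.3086×1188.1 − 0.04193×2.92×1188.1 = -59.30 mGal
Δg_SB(B) = 978293.80 − 978432.16 + 0.3086×510.1 − 0.04193×2.92×510.1 = -43.40 mGal
Difference = -43.40 − (-59.30) = 15.90 mGal

15.9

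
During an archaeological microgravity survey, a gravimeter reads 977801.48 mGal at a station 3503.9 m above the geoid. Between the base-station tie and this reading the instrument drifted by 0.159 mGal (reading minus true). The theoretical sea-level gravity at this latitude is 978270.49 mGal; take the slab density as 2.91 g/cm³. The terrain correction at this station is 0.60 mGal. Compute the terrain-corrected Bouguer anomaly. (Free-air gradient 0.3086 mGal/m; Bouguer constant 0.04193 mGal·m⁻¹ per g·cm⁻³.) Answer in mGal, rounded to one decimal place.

Drift-corrected reading = 977801.48 − (0.159) = 977801.321 mGal
Free-air correction = 0.3086 × 3503.9 = 1081.30 mGal
Free-air anomaly = 977801.321 − 978270.49 + (1081.30) = 612.131 mGal
Bouguer slab correction = 0.04193 × 2.91 × 3503.9 = 427.53 mGal
Simple Bouguer anomaly = 612.131 − (427.53) = 184.601 mGal
Complete Bouguer anomaly = 184.601 + 0.60 = 185.201 mGal

185.2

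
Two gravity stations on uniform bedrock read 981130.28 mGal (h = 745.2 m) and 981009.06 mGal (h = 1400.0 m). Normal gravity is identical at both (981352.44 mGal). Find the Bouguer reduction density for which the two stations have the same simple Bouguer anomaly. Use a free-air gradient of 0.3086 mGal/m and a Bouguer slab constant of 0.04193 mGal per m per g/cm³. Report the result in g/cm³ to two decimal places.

Δg_obs = 981009.06 − 981130.28 = -121.22 mGal over Δh = 1400.0 − 745.2 = 654.8 m
Equal Bouguer anomalies ⇒ Δg_obs + (0.3086 − 0.04193ρ)·Δh = 0
0.3086 − 0.04193ρ = −Δg_obs/Δh = 0.18513
ρ = (0.3086 − 0.18513) / 0.04193 = 2.94 g/cm³

2.94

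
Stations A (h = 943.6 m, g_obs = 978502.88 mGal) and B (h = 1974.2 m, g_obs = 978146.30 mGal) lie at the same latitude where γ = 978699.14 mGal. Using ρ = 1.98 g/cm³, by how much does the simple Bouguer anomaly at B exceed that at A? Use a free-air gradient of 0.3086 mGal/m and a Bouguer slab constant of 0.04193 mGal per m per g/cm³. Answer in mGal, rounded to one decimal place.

-124.1

Δg_SB(A) = 978502.88 − 978699.14 + 0.3086×943.6 − 0.04193×1.98×943.6 = 16.60 mGal
Δg_SB(B) = 978146.30 − 978699.14 + 0.3086×1974.2 − 0.04193×1.98×1974.2 = -107.50 mGal
Difference = -107.50 − (16.60) = -124.10 mGal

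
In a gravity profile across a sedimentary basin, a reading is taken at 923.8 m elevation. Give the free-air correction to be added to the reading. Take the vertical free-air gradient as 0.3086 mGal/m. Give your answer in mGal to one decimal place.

Free-air correction = 0.3086 × 923.8 = 285.1 mGal

285.1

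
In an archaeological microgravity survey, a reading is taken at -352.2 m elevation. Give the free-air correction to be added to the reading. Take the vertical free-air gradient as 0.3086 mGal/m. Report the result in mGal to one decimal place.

-108.7

Free-air correction = 0.3086 × -352.2 = -108.7 mGal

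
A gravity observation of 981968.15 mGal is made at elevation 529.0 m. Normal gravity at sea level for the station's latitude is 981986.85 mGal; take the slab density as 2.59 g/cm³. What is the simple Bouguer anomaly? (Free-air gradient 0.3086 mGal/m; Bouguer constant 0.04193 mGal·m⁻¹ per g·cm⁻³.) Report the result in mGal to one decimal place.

Free-air correction = 0.3086 × 529.0 = 163.25 mGal
Free-air anomaly = 981968.15 − 981986.85 + (163.25) = 144.55 mGal
Bouguer slab correction = 0.04193 × 2.59 × 529.0 = 57.45 mGal
Simple Bouguer anomaly = 144.55 − (57.45) = 87.10 mGal

87.1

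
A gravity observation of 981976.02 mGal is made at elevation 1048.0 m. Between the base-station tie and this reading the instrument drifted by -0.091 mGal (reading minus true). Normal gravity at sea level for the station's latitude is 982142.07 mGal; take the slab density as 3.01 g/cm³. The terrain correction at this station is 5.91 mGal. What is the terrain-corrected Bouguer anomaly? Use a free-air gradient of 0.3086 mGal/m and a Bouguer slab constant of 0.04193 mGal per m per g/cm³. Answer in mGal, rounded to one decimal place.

Drift-corrected reading = 981976.02 − (-0.091) = 981976.111 mGal
Free-air correction = 0.3086 × 1048.0 = 323.41 mGal
Free-air anomaly = 981976.111 − 982142.07 + (323.41) = 157.451 mGal
Bouguer slab correction = 0.04193 × 3.01 × 1048.0 = 132.27 mGal
Simple Bouguer anomaly = 157.451 − (132.27) = 25.181 mGal
Complete Bouguer anomaly = 25.181 + 5.91 = 31.091 mGal

31.1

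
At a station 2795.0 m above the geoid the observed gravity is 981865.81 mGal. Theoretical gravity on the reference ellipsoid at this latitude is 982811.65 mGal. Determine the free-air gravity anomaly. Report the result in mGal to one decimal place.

-83.3

Free-air correction = 0.3086 × 2795.0 = 862.54 mGal
Free-air anomaly = 981865.81 − 982811.65 + (862.54) = -83.30 mGal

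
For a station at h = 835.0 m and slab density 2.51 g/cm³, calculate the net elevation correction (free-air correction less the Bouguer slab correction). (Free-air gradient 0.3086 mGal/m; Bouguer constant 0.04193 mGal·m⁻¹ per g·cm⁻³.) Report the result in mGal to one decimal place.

169.8

Combined gradient = 0.3086 − 0.04193 × 2.51 = 0.2033557 mGal/m
Combined elevation correction = 0.2033557 × 835.0 = 169.8 mGal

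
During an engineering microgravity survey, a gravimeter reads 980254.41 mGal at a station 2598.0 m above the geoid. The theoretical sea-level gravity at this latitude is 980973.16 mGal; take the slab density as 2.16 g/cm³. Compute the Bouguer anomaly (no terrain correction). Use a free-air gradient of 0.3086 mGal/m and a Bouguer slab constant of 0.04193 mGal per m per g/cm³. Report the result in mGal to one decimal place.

Free-air correction = 0.3086 × 2598.0 = 801.74 mGal
Free-air anomaly = 980254.41 − 980973.16 + (801.74) = 82.99 mGal
Bouguer slab correction = 0.04193 × 2.16 × 2598.0 = 235.30 mGal
Simple Bouguer anomaly = 82.99 − (235.30) = -152.31 mGal

-152.3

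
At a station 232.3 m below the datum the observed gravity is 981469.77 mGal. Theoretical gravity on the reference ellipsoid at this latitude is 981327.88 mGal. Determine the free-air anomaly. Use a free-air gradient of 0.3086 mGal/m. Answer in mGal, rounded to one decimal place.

70.2

Free-air correction = 0.3086 × -232.3 = -71.69 mGal
Free-air anomaly = 981469.77 − 981327.88 + (-71.69) = 70.20 mGal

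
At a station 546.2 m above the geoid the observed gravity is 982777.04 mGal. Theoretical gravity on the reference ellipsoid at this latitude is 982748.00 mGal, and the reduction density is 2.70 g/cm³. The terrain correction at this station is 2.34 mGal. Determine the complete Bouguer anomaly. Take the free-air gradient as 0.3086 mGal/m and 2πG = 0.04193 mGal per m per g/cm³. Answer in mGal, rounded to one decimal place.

138.1

Free-air correction = 0.3086 × 546.2 = 168.56 mGal
Free-air anomaly = 982777.04 − 982748.00 + (168.56) = 197.60 mGal
Bouguer slab correction = 0.04193 × 2.70 × 546.2 = 61.84 mGal
Simple Bouguer anomaly = 197.60 − (61.84) = 135.76 mGal
Complete Bouguer anomaly = 135.76 + 2.34 = 138.10 mGal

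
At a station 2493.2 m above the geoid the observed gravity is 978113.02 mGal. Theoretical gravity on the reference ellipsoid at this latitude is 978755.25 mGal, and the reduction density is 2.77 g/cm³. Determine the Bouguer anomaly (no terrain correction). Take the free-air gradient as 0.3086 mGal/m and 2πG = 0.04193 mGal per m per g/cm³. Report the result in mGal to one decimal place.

-162.4

Free-air correction = 0.3086 × 2493.2 = 769.40 mGal
Free-air anomaly = 978113.02 − 978755.25 + (769.40) = 127.17 mGal
Bouguer slab correction = 0.04193 × 2.77 × 2493.2 = 289.58 mGal
Simple Bouguer anomaly = 127.17 − (289.58) = -162.41 mGal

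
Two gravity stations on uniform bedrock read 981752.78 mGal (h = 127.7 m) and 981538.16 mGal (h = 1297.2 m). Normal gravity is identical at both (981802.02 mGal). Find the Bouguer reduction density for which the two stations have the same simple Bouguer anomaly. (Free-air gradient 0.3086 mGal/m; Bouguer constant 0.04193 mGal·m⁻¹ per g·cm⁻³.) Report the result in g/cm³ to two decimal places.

Δg_obs = 981538.16 − 981752.78 = -214.62 mGal over Δh = 1297.2 − 127.7 = 1169.5 m
Equal Bouguer anomalies ⇒ Δg_obs + (0.3086 − 0.04193ρ)·Δh = 0
0.3086 − 0.04193ρ = −Δg_obs/Δh = 0.18351
ρ = (0.3086 − 0.18351) / 0.04193 = 2.98 g/cm³

2.98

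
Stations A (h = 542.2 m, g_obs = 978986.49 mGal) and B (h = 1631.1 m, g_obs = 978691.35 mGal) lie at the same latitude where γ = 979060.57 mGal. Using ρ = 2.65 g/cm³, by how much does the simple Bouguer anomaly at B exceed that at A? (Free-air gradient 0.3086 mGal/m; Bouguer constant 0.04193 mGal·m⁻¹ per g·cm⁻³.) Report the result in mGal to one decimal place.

-80.1

Δg_SB(A) = 978986.49 − 979060.57 + 0.3086×542.2 − 0.04193×2.65×542.2 = 33.00 mGal
Δg_SB(B) = 978691.35 − 979060.57 + 0.3086×1631.1 − 0.04193×2.65×1631.1 = -47.10 mGal
Difference = -47.10 − (33.00) = -80.10 mGal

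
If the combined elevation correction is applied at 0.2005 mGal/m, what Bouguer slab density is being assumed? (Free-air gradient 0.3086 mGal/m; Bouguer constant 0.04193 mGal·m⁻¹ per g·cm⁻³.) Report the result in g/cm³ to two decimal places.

0.2005 = 0.3086 − 0.04193 × ρ
ρ = (0.3086 − 0.2005) / 0.04193 = 2.58 g/cm³

2.58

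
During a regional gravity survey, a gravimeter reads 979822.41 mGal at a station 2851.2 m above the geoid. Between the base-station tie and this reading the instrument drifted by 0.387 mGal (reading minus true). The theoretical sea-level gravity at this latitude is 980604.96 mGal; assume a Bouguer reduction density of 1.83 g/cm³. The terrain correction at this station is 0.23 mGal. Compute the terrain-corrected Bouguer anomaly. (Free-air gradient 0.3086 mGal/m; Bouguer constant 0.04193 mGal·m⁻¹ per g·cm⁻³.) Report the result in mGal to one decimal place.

-121.6

Drift-corrected reading = 979822.41 − (0.387) = 979822.023 mGal
Free-air correction = 0.3086 × 2851.2 = 879.88 mGal
Free-air anomaly = 979822.023 − 980604.96 + (879.88) = 96.943 mGal
Bouguer slab correction = 0.04193 × 1.83 × 2851.2 = 218.78 mGal
Simple Bouguer anomaly = 96.943 − (218.78) = -121.837 mGal
Complete Bouguer anomaly = -121.837 + 0.23 = -121.607 mGal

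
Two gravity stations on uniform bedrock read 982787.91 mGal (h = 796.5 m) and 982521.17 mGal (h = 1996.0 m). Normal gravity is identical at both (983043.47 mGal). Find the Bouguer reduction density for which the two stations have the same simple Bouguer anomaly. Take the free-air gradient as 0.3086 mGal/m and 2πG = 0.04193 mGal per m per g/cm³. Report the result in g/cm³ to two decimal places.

Δg_obs = 982521.17 − 982787.91 = -266.74 mGal over Δh = 1996.0 − 796.5 = 1199.5 m
Equal Bouguer anomalies ⇒ Δg_obs + (0.3086 − 0.04193ρ)·Δh = 0
0.3086 − 0.04193ρ = −Δg_obs/Δh = 0.22238
ρ = (0.3086 − 0.22238) / 0.04193 = 2.06 g/cm³

2.06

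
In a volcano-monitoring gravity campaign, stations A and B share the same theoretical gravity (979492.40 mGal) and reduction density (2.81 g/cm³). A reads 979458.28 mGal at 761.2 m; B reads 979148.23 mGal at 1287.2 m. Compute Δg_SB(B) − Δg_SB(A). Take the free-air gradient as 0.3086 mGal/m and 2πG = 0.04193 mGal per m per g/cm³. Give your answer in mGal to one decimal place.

-209.7

Δg_SB(A) = 979458.28 − 979492.40 + 0.3086×761.2 − 0.04193×2.81×761.2 = 111.10 mGal
Δg_SB(B) = 979148.23 − 979492.40 + 0.3086×1287.2 − 0.04193×2.81×1287.2 = -98.60 mGal
Difference = -98.60 − (111.10) = -209.70 mGal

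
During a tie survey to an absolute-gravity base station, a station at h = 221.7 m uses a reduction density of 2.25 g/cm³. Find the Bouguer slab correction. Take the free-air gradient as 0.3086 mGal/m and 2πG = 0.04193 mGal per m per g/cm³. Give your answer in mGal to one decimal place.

20.9

Bouguer slab correction = 0.04193 × 2.25 × 221.7 = 20.9 mGal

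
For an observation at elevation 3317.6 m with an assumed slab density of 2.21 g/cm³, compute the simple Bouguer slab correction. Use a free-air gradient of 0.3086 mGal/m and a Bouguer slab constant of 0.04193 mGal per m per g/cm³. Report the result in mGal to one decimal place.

307.4

Bouguer slab correction = 0.04193 × 2.21 × 3317.6 = 307.4 mGal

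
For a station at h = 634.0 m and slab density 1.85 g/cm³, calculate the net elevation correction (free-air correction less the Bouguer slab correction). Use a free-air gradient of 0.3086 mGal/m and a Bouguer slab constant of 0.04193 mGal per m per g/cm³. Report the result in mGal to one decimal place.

Combined gradient = 0.3086 − 0.04193 × 1.85 = 0.2310295 mGal/m
Combined elevation correction = 0.2310295 × 634.0 = 146.5 mGal

146.5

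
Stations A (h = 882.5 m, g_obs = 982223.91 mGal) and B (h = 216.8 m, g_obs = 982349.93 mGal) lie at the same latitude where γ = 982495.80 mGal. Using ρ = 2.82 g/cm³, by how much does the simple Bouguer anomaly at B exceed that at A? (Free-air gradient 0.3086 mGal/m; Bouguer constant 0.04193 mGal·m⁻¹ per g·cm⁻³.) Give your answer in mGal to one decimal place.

Δg_SB(A) = 982223.91 − 982495.80 + 0.3086×882.5 − 0.04193×2.82×882.5 = -103.90 mGal
Δg_SB(B) = 982349.93 − 982495.80 + 0.3086×216.8 − 0.04193×2.82×216.8 = -104.60 mGal
Difference = -104.60 − (-103.90) = -0.70 mGal

-0.7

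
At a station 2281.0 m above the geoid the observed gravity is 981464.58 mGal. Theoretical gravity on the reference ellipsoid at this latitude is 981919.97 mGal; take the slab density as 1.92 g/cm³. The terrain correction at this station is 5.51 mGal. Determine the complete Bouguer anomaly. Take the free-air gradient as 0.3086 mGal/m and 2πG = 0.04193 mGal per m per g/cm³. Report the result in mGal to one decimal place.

70.4

Free-air correction = 0.3086 × 2281.0 = 703.92 mGal
Free-air anomaly = 981464.58 − 981919.97 + (703.92) = 248.53 mGal
Bouguer slab correction = 0.04193 × 1.92 × 2281.0 = 183.63 mGal
Simple Bouguer anomaly = 248.53 − (183.63) = 64.90 mGal
Complete Bouguer anomaly = 64.90 + 5.51 = 70.41 mGal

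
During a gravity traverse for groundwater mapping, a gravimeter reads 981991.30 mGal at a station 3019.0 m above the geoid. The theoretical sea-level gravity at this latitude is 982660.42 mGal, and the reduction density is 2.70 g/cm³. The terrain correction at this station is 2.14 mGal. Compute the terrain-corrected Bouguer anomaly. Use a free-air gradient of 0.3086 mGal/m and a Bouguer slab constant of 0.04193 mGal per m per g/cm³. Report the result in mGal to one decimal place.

-77.1

Free-air correction = 0.3086 × 3019.0 = 931.66 mGal
Free-air anomaly = 981991.30 − 982660.42 + (931.66) = 262.54 mGal
Bouguer slab correction = 0.04193 × 2.70 × 3019.0 = 341.78 mGal
Simple Bouguer anomaly = 262.54 − (341.78) = -79.24 mGal
Complete Bouguer anomaly = -79.24 + 2.14 = -77.10 mGal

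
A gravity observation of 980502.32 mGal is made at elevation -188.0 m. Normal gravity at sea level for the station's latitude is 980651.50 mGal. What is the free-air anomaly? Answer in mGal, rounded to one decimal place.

-207.2

Free-air correction = 0.3086 × -188.0 = -58.02 mGal
Free-air anomaly = 980502.32 − 980651.50 + (-58.02) = -207.20 mGal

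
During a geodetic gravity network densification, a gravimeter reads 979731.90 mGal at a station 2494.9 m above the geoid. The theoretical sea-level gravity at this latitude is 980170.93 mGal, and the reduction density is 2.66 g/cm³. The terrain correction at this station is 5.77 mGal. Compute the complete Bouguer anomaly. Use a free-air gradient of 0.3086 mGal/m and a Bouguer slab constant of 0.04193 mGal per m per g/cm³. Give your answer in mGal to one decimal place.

58.4

Free-air correction = 0.3086 × 2494.9 = 769.93 mGal
Free-air anomaly = 979731.90 − 980170.93 + (769.93) = 330.90 mGal
Bouguer slab correction = 0.04193 × 2.66 × 2494.9 = 278.27 mGal
Simple Bouguer anomaly = 330.90 − (278.27) = 52.63 mGal
Complete Bouguer anomaly = 52.63 + 5.77 = 58.40 mGal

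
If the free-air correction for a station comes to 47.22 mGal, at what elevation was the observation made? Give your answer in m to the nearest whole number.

h = 47.22 / 0.3086 = 153.01 m

153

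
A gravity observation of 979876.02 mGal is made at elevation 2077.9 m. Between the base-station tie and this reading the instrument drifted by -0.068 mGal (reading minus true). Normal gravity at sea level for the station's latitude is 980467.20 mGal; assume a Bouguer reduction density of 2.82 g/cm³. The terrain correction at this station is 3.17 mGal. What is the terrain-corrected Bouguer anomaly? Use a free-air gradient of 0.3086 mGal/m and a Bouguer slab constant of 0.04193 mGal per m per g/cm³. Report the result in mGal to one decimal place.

Drift-corrected reading = 979876.02 − (-0.068) = 979876.088 mGal
Free-air correction = 0.3086 × 2077.9 = 641.24 mGal
Free-air anomaly = 979876.088 − 980467.20 + (641.24) = 50.128 mGal
Bouguer slab correction = 0.04193 × 2.82 × 2077.9 = 245.70 mGal
Simple Bouguer anomaly = 50.128 − (245.70) = -195.572 mGal
Complete Bouguer anomaly = -195.572 + 3.17 = -192.402 mGal

-192.4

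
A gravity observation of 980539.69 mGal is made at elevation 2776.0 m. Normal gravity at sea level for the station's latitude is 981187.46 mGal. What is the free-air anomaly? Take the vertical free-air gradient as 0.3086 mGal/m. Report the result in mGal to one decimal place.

Free-air correction = 0.3086 × 2776.0 = 856.67 mGal
Free-air anomaly = 980539.69 − 981187.46 + (856.67) = 208.90 mGal

208.9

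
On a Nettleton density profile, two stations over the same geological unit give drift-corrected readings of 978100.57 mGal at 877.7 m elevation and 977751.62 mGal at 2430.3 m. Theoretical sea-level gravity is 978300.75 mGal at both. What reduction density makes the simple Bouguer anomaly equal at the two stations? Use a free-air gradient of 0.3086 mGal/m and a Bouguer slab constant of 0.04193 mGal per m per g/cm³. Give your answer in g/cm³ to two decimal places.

Δg_obs = 977751.62 − 978100.57 = -348.95 mGal over Δh = 2430.3 − 877.7 = 1552.6 m
Equal Bouguer anomalies ⇒ Δg_obs + (0.3086 − 0.04193ρ)·Δh = 0
0.3086 − 0.04193ρ = −Δg_obs/Δh = 0.22475
ρ = (0.3086 − 0.22475) / 0.04193 = 2.00 g/cm³

2.00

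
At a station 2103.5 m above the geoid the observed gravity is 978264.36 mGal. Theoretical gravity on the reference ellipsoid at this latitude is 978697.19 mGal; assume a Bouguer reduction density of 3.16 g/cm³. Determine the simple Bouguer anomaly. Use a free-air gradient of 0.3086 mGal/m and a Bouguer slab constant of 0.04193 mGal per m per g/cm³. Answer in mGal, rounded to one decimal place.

Free-air correction = 0.3086 × 2103.5 = 649.14 mGal
Free-air anomaly = 978264.36 − 978697.19 + (649.14) = 216.31 mGal
Bouguer slab correction = 0.04193 × 3.16 × 2103.5 = 278.71 mGal
Simple Bouguer anomaly = 216.31 − (278.71) = -62.40 mGal

-62.4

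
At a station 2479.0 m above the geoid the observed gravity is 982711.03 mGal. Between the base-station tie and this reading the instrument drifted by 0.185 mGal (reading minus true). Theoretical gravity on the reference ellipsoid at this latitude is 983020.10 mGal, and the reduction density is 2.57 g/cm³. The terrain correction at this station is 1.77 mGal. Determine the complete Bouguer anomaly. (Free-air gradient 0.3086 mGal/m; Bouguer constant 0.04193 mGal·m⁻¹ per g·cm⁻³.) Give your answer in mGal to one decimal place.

Drift-corrected reading = 982711.03 − (0.185) = 982710.845 mGal
Free-air correction = 0.3086 × 2479.0 = 765.02 mGal
Free-air anomaly = 982710.845 − 983020.10 + (765.02) = 455.765 mGal
Bouguer slab correction = 0.04193 × 2.57 × 2479.0 = 267.14 mGal
Simple Bouguer anomaly = 455.765 − (267.14) = 188.625 mGal
Complete Bouguer anomaly = 188.625 + 1.77 = 190.395 mGal

190.4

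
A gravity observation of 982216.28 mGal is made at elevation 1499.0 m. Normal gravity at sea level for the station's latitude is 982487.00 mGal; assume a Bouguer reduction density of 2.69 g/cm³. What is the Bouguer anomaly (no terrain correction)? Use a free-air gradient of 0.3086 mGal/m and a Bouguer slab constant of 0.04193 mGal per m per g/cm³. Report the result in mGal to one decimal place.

22.8

Free-air correction = 0.3086 × 1499.0 = 462.59 mGal
Free-air anomaly = 982216.28 − 982487.00 + (462.59) = 191.87 mGal
Bouguer slab correction = 0.04193 × 2.69 × 1499.0 = 169.07 mGal
Simple Bouguer anomaly = 191.87 − (169.07) = 22.80 mGal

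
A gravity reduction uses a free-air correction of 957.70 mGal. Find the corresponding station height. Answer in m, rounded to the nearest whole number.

3103

h = 957.70 / 0.3086 = 3103.37 m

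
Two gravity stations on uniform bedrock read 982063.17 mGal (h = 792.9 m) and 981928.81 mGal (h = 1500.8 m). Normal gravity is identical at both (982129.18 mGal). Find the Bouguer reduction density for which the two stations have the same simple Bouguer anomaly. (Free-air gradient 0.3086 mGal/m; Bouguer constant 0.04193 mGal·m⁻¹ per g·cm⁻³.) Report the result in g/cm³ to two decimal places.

2.83

Δg_obs = 981928.81 − 982063.17 = -134.36 mGal over Δh = 1500.8 − 792.9 = 707.9 m
Equal Bouguer anomalies ⇒ Δg_obs + (0.3086 − 0.04193ρ)·Δh = 0
0.3086 − 0.04193ρ = −Δg_obs/Δh = 0.18980
ρ = (0.3086 − 0.18980) / 0.04193 = 2.83 g/cm³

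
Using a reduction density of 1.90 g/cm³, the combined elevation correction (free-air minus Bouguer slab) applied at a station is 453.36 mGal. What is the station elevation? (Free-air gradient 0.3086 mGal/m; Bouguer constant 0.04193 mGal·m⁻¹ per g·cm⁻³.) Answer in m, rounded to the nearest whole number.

1980

Combined gradient = 0.3086 − 0.04193 × 1.90 = 0.2289330 mGal/m
h = 453.36 / 0.2289330 = 1980.32 m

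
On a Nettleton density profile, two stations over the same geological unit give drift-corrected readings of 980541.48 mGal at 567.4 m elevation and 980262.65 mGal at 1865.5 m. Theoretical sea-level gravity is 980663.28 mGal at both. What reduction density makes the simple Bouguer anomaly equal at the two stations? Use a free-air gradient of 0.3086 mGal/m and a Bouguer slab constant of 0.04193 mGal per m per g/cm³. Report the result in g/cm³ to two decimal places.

Δg_obs = 980262.65 − 980541.48 = -278.83 mGal over Δh = 1865.5 − 567.4 = 1298.1 m
Equal Bouguer anomalies ⇒ Δg_obs + (0.3086 − 0.04193ρ)·Δh = 0
0.3086 − 0.04193ρ = −Δg_obs/Δh = 0.21480
ρ = (0.3086 − 0.21480) / 0.04193 = 2.24 g/cm³

2.24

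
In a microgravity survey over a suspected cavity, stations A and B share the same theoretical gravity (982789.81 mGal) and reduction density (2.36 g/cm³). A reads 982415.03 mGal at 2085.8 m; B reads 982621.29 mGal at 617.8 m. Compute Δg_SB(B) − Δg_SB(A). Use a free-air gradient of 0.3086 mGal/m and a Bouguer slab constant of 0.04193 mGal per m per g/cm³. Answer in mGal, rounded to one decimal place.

-101.5

Δg_SB(A) = 982415.03 − 982789.81 + 0.3086×2085.8 − 0.04193×2.36×2085.8 = 62.50 mGal
Δg_SB(B) = 982621.29 − 982789.81 + 0.3086×617.8 − 0.04193×2.36×617.8 = -39.00 mGal
Difference = -39.00 − (62.50) = -101.50 mGal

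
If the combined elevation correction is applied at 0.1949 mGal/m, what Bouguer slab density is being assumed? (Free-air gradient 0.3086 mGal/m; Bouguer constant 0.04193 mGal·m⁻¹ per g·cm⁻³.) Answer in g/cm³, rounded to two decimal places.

0.1949 = 0.3086 − 0.04193 × ρ
ρ = (0.3086 − 0.1949) / 0.04193 = 2.71 g/cm³

2.71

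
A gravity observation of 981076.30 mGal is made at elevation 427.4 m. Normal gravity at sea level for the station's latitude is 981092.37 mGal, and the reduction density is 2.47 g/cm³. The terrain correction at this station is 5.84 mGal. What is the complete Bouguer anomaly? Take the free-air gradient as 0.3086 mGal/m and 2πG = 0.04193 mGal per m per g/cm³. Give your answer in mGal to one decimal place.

77.4

Free-air correction = 0.3086 × 427.4 = 131.90 mGal
Free-air anomaly = 981076.30 − 981092.37 + (131.90) = 115.83 mGal
Bouguer slab correction = 0.04193 × 2.47 × 427.4 = 44.26 mGal
Simple Bouguer anomaly = 115.83 − (44.26) = 71.57 mGal
Complete Bouguer anomaly = 71.57 + 5.84 = 77.41 mGal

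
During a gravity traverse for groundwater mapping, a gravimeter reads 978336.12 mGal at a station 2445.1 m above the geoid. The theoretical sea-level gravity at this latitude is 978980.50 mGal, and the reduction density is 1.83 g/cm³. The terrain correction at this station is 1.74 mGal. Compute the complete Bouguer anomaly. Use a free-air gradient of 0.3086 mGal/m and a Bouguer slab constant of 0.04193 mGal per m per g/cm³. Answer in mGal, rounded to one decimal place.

Free-air correction = 0.3086 × 2445.1 = 754.56 mGal
Free-air anomaly = 978336.12 − 978980.50 + (754.56) = 110.18 mGal
Bouguer slab correction = 0.04193 × 1.83 × 2445.1 = 187.62 mGal
Simple Bouguer anomaly = 110.18 − (187.62) = -77.44 mGal
Complete Bouguer anomaly = -77.44 + 1.74 = -75.70 mGal

-75.7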